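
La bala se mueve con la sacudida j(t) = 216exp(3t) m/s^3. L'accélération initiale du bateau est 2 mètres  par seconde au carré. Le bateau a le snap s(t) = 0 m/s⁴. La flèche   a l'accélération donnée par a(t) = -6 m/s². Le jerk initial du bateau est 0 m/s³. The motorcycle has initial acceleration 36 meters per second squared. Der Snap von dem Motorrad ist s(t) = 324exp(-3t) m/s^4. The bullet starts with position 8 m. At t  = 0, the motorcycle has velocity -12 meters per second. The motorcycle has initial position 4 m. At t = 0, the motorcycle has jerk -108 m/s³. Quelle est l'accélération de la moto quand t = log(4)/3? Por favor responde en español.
Debemos encontrar la integral de nuestra ecuación del snap s(t) = 324·exp(-3·t) 2 veces. La antiderivada del snap, con j(0) = -108, da la sacudida: j(t) = -108·exp(-3·t). Tomando ∫j(t)dt y aplicando a(0) = 36, encontramos a(t) = 36·exp(-3·t). De la ecuación de la aceleración a(t) = 36·exp(-3·t), sustituimos t = log(4)/3 para obtener a = 9.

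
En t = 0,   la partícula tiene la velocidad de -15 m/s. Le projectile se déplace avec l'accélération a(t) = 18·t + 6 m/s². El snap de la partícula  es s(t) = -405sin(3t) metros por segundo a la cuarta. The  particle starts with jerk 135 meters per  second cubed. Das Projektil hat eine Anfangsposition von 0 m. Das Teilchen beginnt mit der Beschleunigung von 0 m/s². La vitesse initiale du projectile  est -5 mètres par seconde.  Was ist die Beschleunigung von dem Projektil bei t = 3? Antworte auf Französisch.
Nous avons l'accélération a(t) = 18·t + 6. En substituant t = 3: a(3) = 60.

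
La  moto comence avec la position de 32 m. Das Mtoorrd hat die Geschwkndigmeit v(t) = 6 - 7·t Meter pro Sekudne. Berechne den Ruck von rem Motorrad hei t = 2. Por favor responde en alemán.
Ausgehend von der Geschwindigkeit v(t) = 6 - 7·t, nehmen wir 2 Ableitungen. Die Ableitung von der Geschwindigkeit ergibt die Beschleunigung: a(t) = -7. Durch Ableiten von der Beschleunigung erhalten wir den Ruck: j(t) = 0. Wir haben den Ruck j(t) = 0. Durch Einsetzen von t = 2: j(2) = 0.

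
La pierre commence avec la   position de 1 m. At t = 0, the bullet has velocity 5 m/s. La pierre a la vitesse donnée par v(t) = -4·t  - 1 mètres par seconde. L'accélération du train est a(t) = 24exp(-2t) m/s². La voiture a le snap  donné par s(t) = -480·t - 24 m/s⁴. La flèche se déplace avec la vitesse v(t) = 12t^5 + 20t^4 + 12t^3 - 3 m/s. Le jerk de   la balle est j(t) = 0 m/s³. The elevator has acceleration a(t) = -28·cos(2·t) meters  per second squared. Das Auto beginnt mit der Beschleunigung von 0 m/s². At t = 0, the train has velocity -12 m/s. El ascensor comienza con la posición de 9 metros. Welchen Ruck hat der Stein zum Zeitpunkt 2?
Wir müssen unsere Gleichung für die Geschwindigkeit v(t) = -4·t - 1 2-mal ableiten. Mit d/dt von v(t) finden wir a(t) = -4. Mit d/dt von a(t) finden wir j(t) = 0. Aus der Gleichung für den Ruck j(t) = 0, setzen wir t = 2 ein und erhalten j = 0.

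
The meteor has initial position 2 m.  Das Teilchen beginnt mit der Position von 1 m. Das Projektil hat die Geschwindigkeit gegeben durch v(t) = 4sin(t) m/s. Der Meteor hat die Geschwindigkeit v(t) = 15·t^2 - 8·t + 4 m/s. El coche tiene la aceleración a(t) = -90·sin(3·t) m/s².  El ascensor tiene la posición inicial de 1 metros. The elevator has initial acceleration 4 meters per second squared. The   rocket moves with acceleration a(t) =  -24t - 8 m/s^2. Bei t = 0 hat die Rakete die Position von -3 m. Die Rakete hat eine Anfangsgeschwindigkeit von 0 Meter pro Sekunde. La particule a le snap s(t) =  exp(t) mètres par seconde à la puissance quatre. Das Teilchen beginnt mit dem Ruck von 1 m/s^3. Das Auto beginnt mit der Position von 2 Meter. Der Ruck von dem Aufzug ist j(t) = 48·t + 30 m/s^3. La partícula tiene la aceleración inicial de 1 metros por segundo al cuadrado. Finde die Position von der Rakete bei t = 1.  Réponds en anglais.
To solve this, we need to take 2 antiderivatives of our acceleration equation a(t) = -24·t - 8. Taking ∫a(t)dt and applying v(0) = 0, we find v(t) = 4·t·(-3·t - 2). Finding the antiderivative of v(t) and using x(0) = -3: x(t) = -4·t^3 - 4·t^2 - 3. Using x(t) = -4·t^3 - 4·t^2 - 3 and substituting t = 1, we find x = -11.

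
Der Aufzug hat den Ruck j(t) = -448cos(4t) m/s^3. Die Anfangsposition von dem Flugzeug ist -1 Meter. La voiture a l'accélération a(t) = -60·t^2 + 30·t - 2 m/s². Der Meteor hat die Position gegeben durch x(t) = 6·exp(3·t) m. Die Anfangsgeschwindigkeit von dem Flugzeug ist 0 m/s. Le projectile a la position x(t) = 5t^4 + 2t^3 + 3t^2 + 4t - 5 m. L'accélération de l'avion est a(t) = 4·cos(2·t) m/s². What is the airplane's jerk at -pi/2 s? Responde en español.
Para resolver esto, necesitamos tomar 1 derivada de nuestra ecuación de la aceleración a(t) = 4·cos(2·t). Tomando d/dt de a(t), encontramos j(t) = -8·sin(2·t). De la ecuación de la sacudida j(t) = -8·sin(2·t), sustituimos t = -pi/2 para obtener j = 0.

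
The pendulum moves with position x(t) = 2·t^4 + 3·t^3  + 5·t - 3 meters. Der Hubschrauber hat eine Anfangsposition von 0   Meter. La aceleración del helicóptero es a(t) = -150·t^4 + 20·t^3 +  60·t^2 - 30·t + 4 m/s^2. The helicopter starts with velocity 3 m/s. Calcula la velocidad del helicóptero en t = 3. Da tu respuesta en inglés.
To solve this, we need to take 1 integral of our acceleration equation a(t) = -150·t^4 + 20·t^3 + 60·t^2 - 30·t + 4. Finding the antiderivative of a(t) and using v(0) = 3: v(t) = -30·t^5 + 5·t^4 + 20·t^3 - 15·t^2 + 4·t + 3. Using v(t) = -30·t^5 + 5·t^4 + 20·t^3 - 15·t^2 + 4·t + 3 and substituting t = 3, we find v = -6465.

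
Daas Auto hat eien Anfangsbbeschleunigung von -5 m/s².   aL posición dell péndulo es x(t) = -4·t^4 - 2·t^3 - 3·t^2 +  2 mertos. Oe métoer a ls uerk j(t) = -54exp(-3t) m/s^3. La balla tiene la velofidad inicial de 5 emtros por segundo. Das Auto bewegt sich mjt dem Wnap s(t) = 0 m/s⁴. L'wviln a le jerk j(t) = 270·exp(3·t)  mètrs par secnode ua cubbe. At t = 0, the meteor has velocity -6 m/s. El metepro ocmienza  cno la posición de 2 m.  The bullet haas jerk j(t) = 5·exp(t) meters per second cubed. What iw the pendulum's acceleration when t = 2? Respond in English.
To solve this, we need to take 2 derivatives of our position equation x(t) = -4·t^4 - 2·t^3 - 3·t^2 + 2. Differentiating position, we get velocity: v(t) = -16·t^3 - 6·t^2 - 6·t. Taking d/dt of v(t), we find a(t) = -48·t^2 - 12·t - 6. From the given acceleration equation a(t) = -48·t^2 - 12·t - 6, we substitute t = 2 to get a = -222.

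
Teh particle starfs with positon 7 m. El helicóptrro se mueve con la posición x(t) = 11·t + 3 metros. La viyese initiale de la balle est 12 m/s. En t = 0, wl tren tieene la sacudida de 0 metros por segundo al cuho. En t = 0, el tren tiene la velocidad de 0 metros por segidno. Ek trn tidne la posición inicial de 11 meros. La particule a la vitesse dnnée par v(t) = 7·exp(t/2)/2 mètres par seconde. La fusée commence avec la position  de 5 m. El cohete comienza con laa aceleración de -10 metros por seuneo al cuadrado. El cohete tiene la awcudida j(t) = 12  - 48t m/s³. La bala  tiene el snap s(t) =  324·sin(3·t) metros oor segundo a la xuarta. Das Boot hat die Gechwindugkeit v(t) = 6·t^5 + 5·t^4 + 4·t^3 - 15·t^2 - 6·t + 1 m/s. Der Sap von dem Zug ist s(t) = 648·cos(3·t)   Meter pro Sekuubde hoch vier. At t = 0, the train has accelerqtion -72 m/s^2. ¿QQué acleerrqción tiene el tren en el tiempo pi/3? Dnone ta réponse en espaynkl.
Necesitamos integrar nuestra ecuación del snap s(t) = 648·cos(3·t) 2 veces. Integrando el snap y usando la condición inicial j(0) = 0, obtenemos j(t) = 216·sin(3·t). Integrando la sacudida y usando la condición inicial a(0) = -72, obtenemos a(t) = -72·cos(3·t). De la ecuación de la aceleración a(t) = -72·cos(3·t), sustituimos t = pi/3 para obtener a = 72.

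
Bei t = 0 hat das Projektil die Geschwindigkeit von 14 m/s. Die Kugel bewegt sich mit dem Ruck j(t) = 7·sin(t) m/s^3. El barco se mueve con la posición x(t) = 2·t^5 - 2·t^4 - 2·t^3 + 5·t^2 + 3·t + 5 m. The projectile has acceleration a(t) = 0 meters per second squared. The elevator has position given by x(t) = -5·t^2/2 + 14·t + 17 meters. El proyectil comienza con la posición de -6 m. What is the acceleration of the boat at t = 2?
We must differentiate our position equation x(t) = 2·t^5 - 2·t^4 - 2·t^3 + 5·t^2 + 3·t + 5 2 times. The derivative of position gives velocity: v(t) = 10·t^4 - 8·t^3 - 6·t^2 + 10·t + 3. Taking d/dt of v(t), we find a(t) = 40·t^3 - 24·t^2 - 12·t + 10. Using a(t) = 40·t^3 - 24·t^2 - 12·t + 10 and substituting t = 2, we find a = 210.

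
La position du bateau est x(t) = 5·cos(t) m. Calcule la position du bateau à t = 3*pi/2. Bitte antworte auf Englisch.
We have position x(t) = 5·cos(t). Substituting t = 3*pi/2: x(3*pi/2) = 0.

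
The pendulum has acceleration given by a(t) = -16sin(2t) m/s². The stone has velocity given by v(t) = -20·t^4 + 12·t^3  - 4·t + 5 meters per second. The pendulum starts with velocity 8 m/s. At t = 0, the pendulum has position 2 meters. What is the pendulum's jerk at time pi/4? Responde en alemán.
Wir müssen unsere Gleichung für die Beschleunigung a(t) = -16·sin(2·t) 1-mal ableiten. Die Ableitung von der Beschleunigung ergibt den Ruck: j(t) = -32·cos(2·t). Mit j(t) = -32·cos(2·t) und Einsetzen von t = pi/4, finden wir j = 0.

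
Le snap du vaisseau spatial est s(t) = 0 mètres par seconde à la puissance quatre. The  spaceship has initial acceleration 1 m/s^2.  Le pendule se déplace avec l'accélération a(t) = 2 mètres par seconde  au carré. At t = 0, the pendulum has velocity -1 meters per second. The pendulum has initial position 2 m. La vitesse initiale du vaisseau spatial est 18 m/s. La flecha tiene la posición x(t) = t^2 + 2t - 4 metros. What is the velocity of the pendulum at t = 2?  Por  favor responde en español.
Partiendo de la aceleración a(t) = 2, tomamos 1 integral. Tomando ∫a(t)dt y aplicando v(0) = -1, encontramos v(t) = 2·t - 1. Usando v(t) = 2·t - 1 y sustituyendo t = 2, encontramos v = 3.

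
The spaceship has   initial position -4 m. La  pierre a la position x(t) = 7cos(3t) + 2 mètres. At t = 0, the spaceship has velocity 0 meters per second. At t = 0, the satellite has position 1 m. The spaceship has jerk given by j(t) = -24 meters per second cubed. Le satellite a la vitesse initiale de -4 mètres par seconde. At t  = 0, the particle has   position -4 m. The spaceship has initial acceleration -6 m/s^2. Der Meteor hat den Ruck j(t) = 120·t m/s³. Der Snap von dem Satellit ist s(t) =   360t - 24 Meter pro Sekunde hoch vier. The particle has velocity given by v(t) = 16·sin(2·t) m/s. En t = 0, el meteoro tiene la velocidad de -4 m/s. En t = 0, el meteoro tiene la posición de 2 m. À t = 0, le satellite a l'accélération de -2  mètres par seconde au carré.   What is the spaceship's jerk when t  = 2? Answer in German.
Mit j(t) = -24 und Einsetzen von t = 2, finden wir j = -24.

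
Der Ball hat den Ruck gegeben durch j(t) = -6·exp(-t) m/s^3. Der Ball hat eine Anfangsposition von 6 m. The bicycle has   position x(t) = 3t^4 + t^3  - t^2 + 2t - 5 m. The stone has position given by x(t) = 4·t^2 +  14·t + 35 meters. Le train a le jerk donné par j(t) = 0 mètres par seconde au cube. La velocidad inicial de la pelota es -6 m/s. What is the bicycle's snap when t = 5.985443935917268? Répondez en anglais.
We must differentiate our position equation x(t) = 3·t^4 + t^3 - t^2 + 2·t - 5 4 times. The derivative of position gives velocity: v(t) = 12·t^3 + 3·t^2 - 2·t + 2. Taking d/dt of v(t), we find a(t) = 36·t^2 + 6·t - 2. The derivative of acceleration gives jerk: j(t) = 72·t + 6. Taking d/dt of j(t), we find s(t) = 72. Using s(t) = 72 and substituting t = 5.985443935917268, we find s = 72.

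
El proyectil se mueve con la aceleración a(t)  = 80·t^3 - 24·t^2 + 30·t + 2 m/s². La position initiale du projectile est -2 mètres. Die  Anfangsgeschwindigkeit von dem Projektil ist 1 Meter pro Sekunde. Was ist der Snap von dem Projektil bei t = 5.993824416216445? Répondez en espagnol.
Partiendo de la aceleración a(t) = 80·t^3 - 24·t^2 + 30·t + 2, tomamos 2 derivadas. Derivando la aceleración, obtenemos la sacudida: j(t) = 240·t^2 - 48·t + 30. Tomando d/dt de j(t), encontramos s(t) = 480·t - 48. Tenemos el snap s(t) = 480·t - 48. Sustituyendo t = 5.993824416216445: s(5.993824416216445) = 2829.03571978389.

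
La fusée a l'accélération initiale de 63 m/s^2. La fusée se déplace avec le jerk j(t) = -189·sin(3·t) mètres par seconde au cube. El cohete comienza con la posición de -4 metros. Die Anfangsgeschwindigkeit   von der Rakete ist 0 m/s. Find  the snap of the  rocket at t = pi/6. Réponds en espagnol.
Partiendo de la sacudida j(t) = -189·sin(3·t), tomamos 1 derivada. Derivando la sacudida, obtenemos el snap: s(t) = -567·cos(3·t). De la ecuación del snap s(t) = -567·cos(3·t), sustituimos t = pi/6 para obtener s = 0.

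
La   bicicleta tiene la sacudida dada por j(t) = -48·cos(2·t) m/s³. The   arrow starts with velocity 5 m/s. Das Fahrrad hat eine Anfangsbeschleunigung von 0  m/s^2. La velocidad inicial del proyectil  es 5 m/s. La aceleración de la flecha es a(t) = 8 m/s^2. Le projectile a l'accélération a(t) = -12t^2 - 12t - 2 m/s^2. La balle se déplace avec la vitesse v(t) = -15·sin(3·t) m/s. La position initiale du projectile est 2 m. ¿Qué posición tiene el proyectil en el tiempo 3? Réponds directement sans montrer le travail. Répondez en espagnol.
En t = 3, x = -127.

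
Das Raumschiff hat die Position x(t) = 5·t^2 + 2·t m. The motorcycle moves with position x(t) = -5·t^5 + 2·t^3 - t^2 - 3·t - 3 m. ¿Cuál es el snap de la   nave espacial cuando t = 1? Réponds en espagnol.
Para resolver esto, necesitamos tomar 4 derivadas de nuestra ecuación de la posición x(t) = 5·t^2 + 2·t. Derivando la posición, obtenemos la velocidad: v(t) = 10·t + 2. La derivada de la velocidad da la aceleración: a(t) = 10. La derivada de la aceleración da la sacudida: j(t) = 0. Tomando d/dt de j(t), encontramos s(t) = 0. De la ecuación del snap s(t) = 0, sustituimos t = 1 para obtener s = 0.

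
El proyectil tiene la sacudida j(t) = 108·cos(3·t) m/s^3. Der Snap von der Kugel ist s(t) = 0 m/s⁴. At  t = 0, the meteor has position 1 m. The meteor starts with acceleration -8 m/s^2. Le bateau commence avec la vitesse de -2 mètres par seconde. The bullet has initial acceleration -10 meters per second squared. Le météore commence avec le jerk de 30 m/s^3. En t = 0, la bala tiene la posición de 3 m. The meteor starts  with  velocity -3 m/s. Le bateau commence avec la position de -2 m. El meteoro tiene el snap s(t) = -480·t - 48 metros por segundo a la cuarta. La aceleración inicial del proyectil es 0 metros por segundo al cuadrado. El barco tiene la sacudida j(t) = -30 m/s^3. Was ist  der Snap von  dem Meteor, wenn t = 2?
Aus der Gleichung für den Snap s(t) = -480·t - 48, setzen wir t = 2 ein und erhalten s = -1008.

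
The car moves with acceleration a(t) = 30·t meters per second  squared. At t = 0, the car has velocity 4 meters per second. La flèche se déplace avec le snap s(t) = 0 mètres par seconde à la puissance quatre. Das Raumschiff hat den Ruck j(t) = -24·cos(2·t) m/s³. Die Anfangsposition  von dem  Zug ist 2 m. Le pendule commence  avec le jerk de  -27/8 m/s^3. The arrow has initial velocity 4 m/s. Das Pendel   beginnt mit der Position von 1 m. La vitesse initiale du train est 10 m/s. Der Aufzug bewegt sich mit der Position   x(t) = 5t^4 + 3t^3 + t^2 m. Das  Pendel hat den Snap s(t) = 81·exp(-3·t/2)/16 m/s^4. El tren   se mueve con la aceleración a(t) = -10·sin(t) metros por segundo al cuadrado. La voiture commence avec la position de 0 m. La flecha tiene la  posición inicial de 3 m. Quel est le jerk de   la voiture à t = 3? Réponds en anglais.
To solve this, we need to take 1 derivative of our acceleration equation a(t) = 30·t. Differentiating acceleration, we get jerk: j(t) = 30. Using j(t) = 30 and substituting t = 3, we find j = 30.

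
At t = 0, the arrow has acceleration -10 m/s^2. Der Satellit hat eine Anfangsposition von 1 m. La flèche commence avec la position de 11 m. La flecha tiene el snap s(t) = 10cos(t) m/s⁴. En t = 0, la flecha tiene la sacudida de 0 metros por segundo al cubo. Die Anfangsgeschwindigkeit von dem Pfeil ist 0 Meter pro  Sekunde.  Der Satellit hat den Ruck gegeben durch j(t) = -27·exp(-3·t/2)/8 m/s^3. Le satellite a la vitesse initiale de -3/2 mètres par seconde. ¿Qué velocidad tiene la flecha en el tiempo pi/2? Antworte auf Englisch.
To find the answer, we compute 3 integrals of s(t) = 10·cos(t). Taking ∫s(t)dt and applying j(0) = 0, we find j(t) = 10·sin(t). Finding the antiderivative of j(t) and using a(0) = -10: a(t) = -10·cos(t). The integral of acceleration, with v(0) = 0, gives velocity: v(t) = -10·sin(t). From the given velocity equation v(t) = -10·sin(t), we substitute t = pi/2 to get v = -10.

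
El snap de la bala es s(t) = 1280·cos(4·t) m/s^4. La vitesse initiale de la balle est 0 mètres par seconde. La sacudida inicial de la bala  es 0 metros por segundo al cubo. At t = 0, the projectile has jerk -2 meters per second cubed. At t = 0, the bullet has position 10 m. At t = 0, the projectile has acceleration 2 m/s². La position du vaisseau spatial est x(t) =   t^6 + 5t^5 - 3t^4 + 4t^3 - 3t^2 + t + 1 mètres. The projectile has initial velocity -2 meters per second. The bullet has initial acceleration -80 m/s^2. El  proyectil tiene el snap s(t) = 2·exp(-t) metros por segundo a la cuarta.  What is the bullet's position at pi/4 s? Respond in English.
We must find the antiderivative of our snap equation s(t) = 1280·cos(4·t) 4 times. The antiderivative of snap is jerk. Using j(0) = 0, we get j(t) = 320·sin(4·t). The integral of jerk is acceleration. Using a(0) = -80, we get a(t) = -80·cos(4·t). The antiderivative of acceleration is velocity. Using v(0) = 0, we get v(t) = -20·sin(4·t). Integrating velocity and using the initial condition x(0) = 10, we get x(t) = 5·cos(4·t) + 5. From the given position equation x(t) = 5·cos(4·t) + 5, we substitute t = pi/4 to get x = 0.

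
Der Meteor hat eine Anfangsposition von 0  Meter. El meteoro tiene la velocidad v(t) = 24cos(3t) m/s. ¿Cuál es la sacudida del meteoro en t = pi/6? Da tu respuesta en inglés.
To solve this, we need to take 2 derivatives of our velocity equation v(t) = 24·cos(3·t). Differentiating velocity, we get acceleration: a(t) = -72·sin(3·t). Differentiating acceleration, we get jerk: j(t) = -216·cos(3·t). From the given jerk equation j(t) = -216·cos(3·t), we substitute t = pi/6 to get j = 0.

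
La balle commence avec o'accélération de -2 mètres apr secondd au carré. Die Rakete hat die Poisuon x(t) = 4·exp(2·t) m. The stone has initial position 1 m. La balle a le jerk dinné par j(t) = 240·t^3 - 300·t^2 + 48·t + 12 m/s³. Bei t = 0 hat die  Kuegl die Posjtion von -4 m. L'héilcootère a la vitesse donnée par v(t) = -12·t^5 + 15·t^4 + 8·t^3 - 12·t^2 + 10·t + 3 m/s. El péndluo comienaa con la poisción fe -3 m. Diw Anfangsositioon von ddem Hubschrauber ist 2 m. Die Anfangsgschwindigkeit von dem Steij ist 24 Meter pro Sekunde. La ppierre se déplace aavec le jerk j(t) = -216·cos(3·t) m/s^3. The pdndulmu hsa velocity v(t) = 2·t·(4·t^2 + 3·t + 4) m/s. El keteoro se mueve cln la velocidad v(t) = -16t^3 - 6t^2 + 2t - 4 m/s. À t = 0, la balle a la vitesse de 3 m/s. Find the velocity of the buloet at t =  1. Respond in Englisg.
To find the answer, we compute 2 integrals of j(t) = 240·t^3 - 300·t^2 + 48·t + 12. Finding the integral of j(t) and using a(0) = -2: a(t) = 60·t^4 - 100·t^3 + 24·t^2 + 12·t - 2. The antiderivative of acceleration, with v(0) = 3, gives velocity: v(t) = 12·t^5 - 25·t^4 + 8·t^3 + 6·t^2 - 2·t + 3. Using v(t) = 12·t^5 - 25·t^4 + 8·t^3 + 6·t^2 - 2·t + 3 and substituting t = 1, we find v = 2.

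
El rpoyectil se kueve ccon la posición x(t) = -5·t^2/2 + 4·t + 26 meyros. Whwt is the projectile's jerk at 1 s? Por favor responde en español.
Debemos derivar nuestra ecuación de la posición x(t) = -5·t^2/2 + 4·t + 26 3 veces. Derivando la posición, obtenemos la velocidad: v(t) = 4 - 5·t. Derivando la velocidad, obtenemos la aceleración: a(t) = -5. Derivando la aceleración, obtenemos la sacudida: j(t) = 0. Usando j(t) = 0 y sustituyendo t = 1, encontramos j = 0.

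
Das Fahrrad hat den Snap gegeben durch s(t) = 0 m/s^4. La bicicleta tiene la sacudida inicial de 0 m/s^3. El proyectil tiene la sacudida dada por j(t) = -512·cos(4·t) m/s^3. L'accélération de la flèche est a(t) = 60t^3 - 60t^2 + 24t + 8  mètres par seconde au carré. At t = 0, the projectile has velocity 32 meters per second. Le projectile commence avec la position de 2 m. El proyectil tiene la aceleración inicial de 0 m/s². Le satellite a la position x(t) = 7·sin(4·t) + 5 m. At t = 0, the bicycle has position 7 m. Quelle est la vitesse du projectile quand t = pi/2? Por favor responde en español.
Para resolver esto, necesitamos tomar 2 antiderivadas de nuestra ecuación de la sacudida j(t) = -512·cos(4·t). Integrando la sacudida y usando la condición inicial a(0) = 0, obtenemos a(t) = -128·sin(4·t). Tomando ∫a(t)dt y aplicando v(0) = 32, encontramos v(t) = 32·cos(4·t). Tenemos la velocidad v(t) = 32·cos(4·t). Sustituyendo t = pi/2: v(pi/2) = 32.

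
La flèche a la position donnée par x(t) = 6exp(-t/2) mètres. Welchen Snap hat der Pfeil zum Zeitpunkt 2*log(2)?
Ausgehend von der Position x(t) = 6·exp(-t/2), nehmen wir 4 Ableitungen. Die Ableitung von der Position ergibt die Geschwindigkeit: v(t) = -3·exp(-t/2). Die Ableitung von der Geschwindigkeit ergibt die Beschleunigung: a(t) = 3·exp(-t/2)/2. Mit d/dt von a(t) finden wir j(t) = -3·exp(-t/2)/4. Die Ableitung von dem Ruck ergibt den Snap: s(t) = 3·exp(-t/2)/8. Aus der Gleichung für den Snap s(t) = 3·exp(-t/2)/8, setzen wir t = 2*log(2) ein und erhalten s = 3/16.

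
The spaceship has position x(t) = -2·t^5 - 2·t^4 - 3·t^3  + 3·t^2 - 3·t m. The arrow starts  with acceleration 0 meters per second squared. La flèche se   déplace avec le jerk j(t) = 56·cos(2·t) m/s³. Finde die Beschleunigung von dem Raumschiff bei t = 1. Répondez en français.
Nous devons dériver notre équation de la position x(t) = -2·t^5 - 2·t^4 - 3·t^3 + 3·t^2 - 3·t 2 fois. La dérivée de la position donne la vitesse: v(t) = -10·t^4 - 8·t^3 - 9·t^2 + 6·t - 3. En prenant d/dt de v(t), nous trouvons a(t) = -40·t^3 - 24·t^2 - 18·t + 6. De l'équation de l'accélération a(t) = -40·t^3 - 24·t^2 - 18·t + 6, nous substituons t = 1 pour obtenir a = -76.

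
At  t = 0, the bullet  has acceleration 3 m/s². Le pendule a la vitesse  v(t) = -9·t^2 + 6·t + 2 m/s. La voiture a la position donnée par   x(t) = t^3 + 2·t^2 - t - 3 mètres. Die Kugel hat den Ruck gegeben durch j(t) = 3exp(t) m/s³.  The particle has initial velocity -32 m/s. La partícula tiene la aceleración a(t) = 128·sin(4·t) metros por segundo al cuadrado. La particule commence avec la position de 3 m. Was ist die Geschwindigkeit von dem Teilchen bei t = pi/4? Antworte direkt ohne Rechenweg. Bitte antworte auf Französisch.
v(pi/4) = 32.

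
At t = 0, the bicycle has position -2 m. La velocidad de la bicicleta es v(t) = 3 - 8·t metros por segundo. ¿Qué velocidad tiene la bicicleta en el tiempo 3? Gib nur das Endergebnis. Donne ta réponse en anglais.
v(3) = -21.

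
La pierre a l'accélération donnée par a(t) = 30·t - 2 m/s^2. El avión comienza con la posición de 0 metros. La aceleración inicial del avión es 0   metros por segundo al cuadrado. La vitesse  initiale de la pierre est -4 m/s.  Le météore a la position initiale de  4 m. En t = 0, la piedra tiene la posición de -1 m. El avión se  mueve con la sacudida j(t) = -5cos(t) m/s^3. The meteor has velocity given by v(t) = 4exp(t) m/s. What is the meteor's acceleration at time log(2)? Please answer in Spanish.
Para resolver esto, necesitamos tomar 1 derivada de nuestra ecuación de la velocidad v(t) = 4·exp(t). Derivando la velocidad, obtenemos la aceleración: a(t) = 4·exp(t). Usando a(t) = 4·exp(t) y sustituyendo t = log(2), encontramos a = 8.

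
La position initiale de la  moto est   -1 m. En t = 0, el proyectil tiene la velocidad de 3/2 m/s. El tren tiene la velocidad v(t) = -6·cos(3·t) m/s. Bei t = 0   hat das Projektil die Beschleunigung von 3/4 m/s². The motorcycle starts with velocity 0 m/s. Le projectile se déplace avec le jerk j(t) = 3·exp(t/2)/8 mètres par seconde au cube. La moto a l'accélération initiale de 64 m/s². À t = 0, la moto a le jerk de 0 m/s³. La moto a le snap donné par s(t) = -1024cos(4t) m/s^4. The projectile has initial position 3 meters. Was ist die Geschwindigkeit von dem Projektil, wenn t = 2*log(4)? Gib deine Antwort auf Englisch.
To find the answer, we compute 2 antiderivatives of j(t) = 3·exp(t/2)/8. The integral of jerk, with a(0) = 3/4, gives acceleration: a(t) = 3·exp(t/2)/4. Taking ∫a(t)dt and applying v(0) = 3/2, we find v(t) = 3·exp(t/2)/2. We have velocity v(t) = 3·exp(t/2)/2. Substituting t = 2*log(4): v(2*log(4)) = 6.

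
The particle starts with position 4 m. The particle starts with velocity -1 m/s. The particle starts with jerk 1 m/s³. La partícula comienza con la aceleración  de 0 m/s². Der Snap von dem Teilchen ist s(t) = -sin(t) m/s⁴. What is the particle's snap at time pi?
From the given snap equation s(t) = -sin(t), we substitute t = pi to get s = 0.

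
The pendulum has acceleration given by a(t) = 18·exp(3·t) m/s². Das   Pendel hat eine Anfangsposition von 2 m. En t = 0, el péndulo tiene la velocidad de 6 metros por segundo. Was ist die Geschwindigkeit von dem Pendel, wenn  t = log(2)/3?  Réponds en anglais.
Starting from acceleration a(t) = 18·exp(3·t), we take 1 antiderivative. The antiderivative of acceleration, with v(0) = 6, gives velocity: v(t) = 6·exp(3·t). We have velocity v(t) = 6·exp(3·t). Substituting t = log(2)/3: v(log(2)/3) = 12.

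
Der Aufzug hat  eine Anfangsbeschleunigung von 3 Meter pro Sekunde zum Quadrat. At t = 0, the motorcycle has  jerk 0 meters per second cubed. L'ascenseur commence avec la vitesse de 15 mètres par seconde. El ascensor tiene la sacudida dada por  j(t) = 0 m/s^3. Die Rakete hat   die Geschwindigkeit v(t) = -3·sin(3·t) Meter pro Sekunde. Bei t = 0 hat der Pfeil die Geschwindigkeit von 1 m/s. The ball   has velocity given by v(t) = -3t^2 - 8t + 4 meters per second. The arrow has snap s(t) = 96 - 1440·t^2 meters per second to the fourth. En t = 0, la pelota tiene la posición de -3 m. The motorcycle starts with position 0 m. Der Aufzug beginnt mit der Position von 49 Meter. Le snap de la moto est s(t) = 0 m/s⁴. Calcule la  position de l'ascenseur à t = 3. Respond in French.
Nous devons trouver l'intégrale de notre équation du jerk j(t) = 0 3 fois. En prenant ∫j(t)dt et en appliquant a(0) = 3, nous trouvons a(t) = 3. La primitive de l'accélération, avec v(0) = 15, donne la vitesse: v(t) = 3·t + 15. L'intégrale de la vitesse, avec x(0) = 49, donne la position: x(t) = 3·t^2/2 + 15·t + 49. De l'équation de la position x(t) = 3·t^2/2 + 15·t + 49, nous substituons t = 3 pour obtenir x = 215/2.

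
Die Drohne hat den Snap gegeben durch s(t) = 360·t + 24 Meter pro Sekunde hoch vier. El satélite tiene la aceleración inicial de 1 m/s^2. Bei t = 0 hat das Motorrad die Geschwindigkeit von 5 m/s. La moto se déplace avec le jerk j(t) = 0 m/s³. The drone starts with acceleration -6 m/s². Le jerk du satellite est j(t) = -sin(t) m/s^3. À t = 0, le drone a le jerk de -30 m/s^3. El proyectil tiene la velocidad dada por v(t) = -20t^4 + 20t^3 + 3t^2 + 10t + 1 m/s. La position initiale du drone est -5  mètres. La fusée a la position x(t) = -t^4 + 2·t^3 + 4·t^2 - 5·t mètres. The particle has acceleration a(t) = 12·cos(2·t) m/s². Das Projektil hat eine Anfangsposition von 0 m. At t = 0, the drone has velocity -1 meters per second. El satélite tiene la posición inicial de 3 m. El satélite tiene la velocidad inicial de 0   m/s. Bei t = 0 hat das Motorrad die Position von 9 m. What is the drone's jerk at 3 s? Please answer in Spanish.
Para resolver esto, necesitamos tomar 1 antiderivada de nuestra ecuación del snap s(t) = 360·t + 24. Integrando el snap y usando la condición inicial j(0) = -30, obtenemos j(t) = 180·t^2 + 24·t - 30. De la ecuación de la sacudida j(t) = 180·t^2 + 24·t - 30, sustituimos t = 3 para obtener j = 1662.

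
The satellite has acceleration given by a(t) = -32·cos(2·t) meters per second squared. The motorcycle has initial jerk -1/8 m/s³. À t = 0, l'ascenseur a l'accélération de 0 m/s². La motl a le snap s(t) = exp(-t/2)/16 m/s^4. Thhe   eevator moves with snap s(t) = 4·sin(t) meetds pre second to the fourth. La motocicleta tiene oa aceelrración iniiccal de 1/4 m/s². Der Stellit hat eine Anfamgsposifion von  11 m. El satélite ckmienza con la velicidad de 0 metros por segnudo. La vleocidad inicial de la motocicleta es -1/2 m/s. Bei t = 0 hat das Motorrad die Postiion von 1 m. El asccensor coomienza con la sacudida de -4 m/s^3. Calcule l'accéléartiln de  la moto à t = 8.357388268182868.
Nous devons intégrer notre équation du snap s(t) = exp(-t/2)/16 2 fois. En intégrant le snap et en utilisant la condition initiale j(0) = -1/8, nous obtenons j(t) = -exp(-t/2)/8. En prenant ∫j(t)dt et en appliquant a(0) = 1/4, nous trouvons a(t) = exp(-t/2)/4. En utilisant a(t) = exp(-t/2)/4 et en substituant t = 8.357388268182868, nous trouvons a = 0.00382962460401308.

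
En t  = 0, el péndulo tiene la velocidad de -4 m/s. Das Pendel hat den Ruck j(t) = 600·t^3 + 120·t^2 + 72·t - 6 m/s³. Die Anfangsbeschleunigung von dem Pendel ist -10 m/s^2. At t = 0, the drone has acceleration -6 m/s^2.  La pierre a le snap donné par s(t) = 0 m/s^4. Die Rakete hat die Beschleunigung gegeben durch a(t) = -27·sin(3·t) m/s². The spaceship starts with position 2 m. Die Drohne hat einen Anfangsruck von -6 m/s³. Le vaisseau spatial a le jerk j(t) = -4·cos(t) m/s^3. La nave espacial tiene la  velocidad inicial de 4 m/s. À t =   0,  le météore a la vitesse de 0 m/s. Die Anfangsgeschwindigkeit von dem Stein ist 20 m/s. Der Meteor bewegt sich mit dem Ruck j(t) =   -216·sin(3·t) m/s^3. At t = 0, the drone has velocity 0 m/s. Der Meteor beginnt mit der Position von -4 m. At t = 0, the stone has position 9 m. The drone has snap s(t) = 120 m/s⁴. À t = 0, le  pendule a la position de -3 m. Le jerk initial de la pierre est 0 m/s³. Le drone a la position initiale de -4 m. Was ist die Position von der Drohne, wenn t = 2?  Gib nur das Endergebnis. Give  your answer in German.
Die Position bei t = 2 ist x = 56.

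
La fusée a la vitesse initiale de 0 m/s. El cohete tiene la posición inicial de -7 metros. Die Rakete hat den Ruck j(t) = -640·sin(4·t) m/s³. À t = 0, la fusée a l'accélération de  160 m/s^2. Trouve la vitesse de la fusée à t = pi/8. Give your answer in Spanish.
Debemos encontrar la integral de nuestra ecuación de la sacudida j(t) = -640·sin(4·t) 2 veces. La integral de la sacudida, con a(0) = 160, da la aceleración: a(t) = 160·cos(4·t). La antiderivada de la aceleración es la velocidad. Usando v(0) = 0, obtenemos v(t) = 40·sin(4·t). Usando v(t) = 40·sin(4·t) y sustituyendo t = pi/8, encontramos v = 40.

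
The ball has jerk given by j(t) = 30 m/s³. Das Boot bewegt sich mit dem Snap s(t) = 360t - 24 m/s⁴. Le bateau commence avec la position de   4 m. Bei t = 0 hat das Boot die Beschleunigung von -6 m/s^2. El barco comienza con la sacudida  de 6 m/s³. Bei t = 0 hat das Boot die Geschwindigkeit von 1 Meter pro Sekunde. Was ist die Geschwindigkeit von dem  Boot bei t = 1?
Ausgehend von dem Snap s(t) = 360·t - 24, nehmen wir 3 Integrale. Mit ∫s(t)dt und Anwendung von j(0) = 6, finden wir j(t) = 180·t^2 - 24·t + 6. Mit ∫j(t)dt und Anwendung von a(0) = -6, finden wir a(t) = 60·t^3 - 12·t^2 + 6·t - 6. Das Integral von der Beschleunigung ist die Geschwindigkeit. Mit v(0) = 1 erhalten wir v(t) = 15·t^4 - 4·t^3 + 3·t^2 - 6·t + 1. Aus der Gleichung für die Geschwindigkeit v(t) = 15·t^4 - 4·t^3 + 3·t^2 - 6·t + 1, setzen wir t = 1 ein und erhalten v = 9.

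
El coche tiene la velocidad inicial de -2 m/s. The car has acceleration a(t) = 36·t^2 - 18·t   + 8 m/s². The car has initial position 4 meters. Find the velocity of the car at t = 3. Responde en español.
Necesitamos integrar nuestra ecuación de la aceleración a(t) = 36·t^2 - 18·t + 8 1 vez. La integral de la aceleración, con v(0) = -2, da la velocidad: v(t) = 12·t^3 - 9·t^2 + 8·t - 2. De la ecuación de la velocidad v(t) = 12·t^3 - 9·t^2 + 8·t - 2, sustituimos t = 3 para obtener v = 265.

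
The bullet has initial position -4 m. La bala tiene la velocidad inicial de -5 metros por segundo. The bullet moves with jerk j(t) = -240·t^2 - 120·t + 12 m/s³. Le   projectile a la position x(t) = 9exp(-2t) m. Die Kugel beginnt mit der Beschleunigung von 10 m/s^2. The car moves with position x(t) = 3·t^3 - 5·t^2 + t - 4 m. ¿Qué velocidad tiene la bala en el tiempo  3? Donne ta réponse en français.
En partant du jerk j(t) = -240·t^2 - 120·t + 12, nous prenons 2 primitives. En intégrant le jerk et en utilisant la condition initiale a(0) = 10, nous obtenons a(t) = -80·t^3 - 60·t^2 + 12·t + 10. L'intégrale de l'accélération est la vitesse. En utilisant v(0) = -5, nous obtenons v(t) = -20·t^4 - 20·t^3 + 6·t^2 + 10·t - 5. Nous avons la vitesse v(t) = -20·t^4 - 20·t^3 + 6·t^2 + 10·t - 5. En substituant t = 3: v(3) = -2081.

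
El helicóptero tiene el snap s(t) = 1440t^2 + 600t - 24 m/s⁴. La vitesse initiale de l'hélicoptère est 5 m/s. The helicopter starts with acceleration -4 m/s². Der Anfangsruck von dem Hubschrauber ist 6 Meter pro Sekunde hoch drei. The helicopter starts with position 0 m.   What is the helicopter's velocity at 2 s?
To solve this, we need to take 3 antiderivatives of our snap equation s(t) = 1440·t^2 + 600·t - 24. Integrating snap and using the initial condition j(0) = 6, we get j(t) = 480·t^3 + 300·t^2 - 24·t + 6. The integral of jerk is acceleration. Using a(0) = -4, we get a(t) = 120·t^4 + 100·t^3 - 12·t^2 + 6·t - 4. The antiderivative of acceleration, with v(0) = 5, gives velocity: v(t) = 24·t^5 + 25·t^4 - 4·t^3 + 3·t^2 - 4·t + 5. Using v(t) = 24·t^5 + 25·t^4 - 4·t^3 + 3·t^2 - 4·t + 5 and substituting t = 2, we find v = 1145.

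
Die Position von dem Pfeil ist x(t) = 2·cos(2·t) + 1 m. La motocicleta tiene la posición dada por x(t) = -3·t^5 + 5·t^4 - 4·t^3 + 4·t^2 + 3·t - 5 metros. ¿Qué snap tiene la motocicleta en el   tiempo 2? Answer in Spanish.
Debemos derivar nuestra ecuación de la posición x(t) = -3·t^5 + 5·t^4 - 4·t^3 + 4·t^2 + 3·t - 5 4 veces. Tomando d/dt de x(t), encontramos v(t) = -15·t^4 + 20·t^3 - 12·t^2 + 8·t + 3. Tomando d/dt de v(t), encontramos a(t) = -60·t^3 + 60·t^2 - 24·t + 8. Tomando d/dt de a(t), encontramos j(t) = -180·t^2 + 120·t - 24. Tomando d/dt de j(t), encontramos s(t) = 120 - 360·t. De la ecuación del snap s(t) = 120 - 360·t, sustituimos t = 2 para obtener s = -600.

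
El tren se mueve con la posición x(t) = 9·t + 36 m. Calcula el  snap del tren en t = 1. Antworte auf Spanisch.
Partiendo de la posición x(t) = 9·t + 36, tomamos 4 derivadas. Derivando la posición, obtenemos la velocidad: v(t) = 9. Derivando la velocidad, obtenemos la aceleración: a(t) = 0. Tomando d/dt de a(t), encontramos j(t) = 0. La derivada de la sacudida da el snap: s(t) = 0. Tenemos el snap s(t) = 0. Sustituyendo t = 1: s(1) = 0.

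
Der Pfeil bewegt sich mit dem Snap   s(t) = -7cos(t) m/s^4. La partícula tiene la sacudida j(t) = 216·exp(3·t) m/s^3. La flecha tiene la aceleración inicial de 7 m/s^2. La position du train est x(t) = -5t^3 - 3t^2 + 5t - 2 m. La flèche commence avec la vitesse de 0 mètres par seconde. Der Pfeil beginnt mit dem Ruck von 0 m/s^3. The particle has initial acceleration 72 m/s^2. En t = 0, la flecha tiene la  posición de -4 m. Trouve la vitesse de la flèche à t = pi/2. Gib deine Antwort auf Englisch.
To solve this, we need to take 3 antiderivatives of our snap equation s(t) = -7·cos(t). Integrating snap and using the initial condition j(0) = 0, we get j(t) = -7·sin(t). Taking ∫j(t)dt and applying a(0) = 7, we find a(t) = 7·cos(t). The antiderivative of acceleration, with v(0) = 0, gives velocity: v(t) = 7·sin(t). Using v(t) = 7·sin(t) and substituting t = pi/2, we find v = 7.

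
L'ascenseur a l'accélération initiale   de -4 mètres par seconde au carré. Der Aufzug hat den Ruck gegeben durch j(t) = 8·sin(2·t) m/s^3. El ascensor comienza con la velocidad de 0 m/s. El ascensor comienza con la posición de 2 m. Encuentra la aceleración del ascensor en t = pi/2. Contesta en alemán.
Ausgehend von dem Ruck j(t) = 8·sin(2·t), nehmen wir 1 Stammfunktion. Das Integral von dem Ruck, mit a(0) = -4, ergibt die Beschleunigung: a(t) = -4·cos(2·t). Aus der Gleichung für die Beschleunigung a(t) = -4·cos(2·t), setzen wir t = pi/2 ein und erhalten a = 4.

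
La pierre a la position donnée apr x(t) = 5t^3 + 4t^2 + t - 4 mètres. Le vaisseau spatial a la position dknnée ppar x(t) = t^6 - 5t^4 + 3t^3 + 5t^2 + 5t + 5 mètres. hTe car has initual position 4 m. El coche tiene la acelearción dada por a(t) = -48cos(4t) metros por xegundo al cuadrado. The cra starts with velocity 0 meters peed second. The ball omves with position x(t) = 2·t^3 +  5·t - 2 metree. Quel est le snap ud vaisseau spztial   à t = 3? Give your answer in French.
En partant de la position x(t) = t^6 - 5·t^4 + 3·t^3 + 5·t^2 + 5·t + 5, nous prenons 4 dérivées. En dérivant la position, nous obtenons la vitesse: v(t) = 6·t^5 - 20·t^3 + 9·t^2 + 10·t + 5. En prenant d/dt de v(t), nous trouvons a(t) = 30·t^4 - 60·t^2 + 18·t + 10. En prenant d/dt de a(t), nous trouvons j(t) = 120·t^3 - 120·t + 18. En dérivant le jerk, nous obtenons le snap: s(t) = 360·t^2 - 120. De l'équation du snap s(t) = 360·t^2 - 120, nous substituons t = 3 pour obtenir s = 3120.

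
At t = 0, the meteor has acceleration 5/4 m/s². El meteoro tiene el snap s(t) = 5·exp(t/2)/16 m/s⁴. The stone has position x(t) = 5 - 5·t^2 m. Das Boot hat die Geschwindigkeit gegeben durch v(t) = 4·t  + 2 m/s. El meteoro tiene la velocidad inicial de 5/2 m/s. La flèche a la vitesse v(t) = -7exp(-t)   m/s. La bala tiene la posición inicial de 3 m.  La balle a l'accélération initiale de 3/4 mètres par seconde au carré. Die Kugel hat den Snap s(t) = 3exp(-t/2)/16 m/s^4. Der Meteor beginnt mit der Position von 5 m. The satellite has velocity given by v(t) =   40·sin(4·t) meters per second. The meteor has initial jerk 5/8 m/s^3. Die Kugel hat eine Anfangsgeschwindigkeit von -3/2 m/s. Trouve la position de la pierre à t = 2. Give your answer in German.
Wir haben die Position x(t) = 5 - 5·t^2. Durch Einsetzen von t = 2: x(2) = -15.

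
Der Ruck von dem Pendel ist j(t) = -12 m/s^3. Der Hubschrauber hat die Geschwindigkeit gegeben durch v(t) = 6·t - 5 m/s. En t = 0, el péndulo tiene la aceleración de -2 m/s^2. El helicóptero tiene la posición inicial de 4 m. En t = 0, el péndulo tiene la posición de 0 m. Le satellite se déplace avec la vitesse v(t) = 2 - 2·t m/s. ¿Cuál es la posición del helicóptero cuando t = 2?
Partiendo de la velocidad v(t) = 6·t - 5, tomamos 1 integral. Tomando ∫v(t)dt y aplicando x(0) = 4, encontramos x(t) = 3·t^2 - 5·t + 4. Usando x(t) = 3·t^2 - 5·t + 4 y sustituyendo t = 2, encontramos x = 6.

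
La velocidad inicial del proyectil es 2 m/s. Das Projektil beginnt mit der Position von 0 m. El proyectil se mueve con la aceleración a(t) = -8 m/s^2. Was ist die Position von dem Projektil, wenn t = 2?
Wir müssen das Integral unserer Gleichung für die Beschleunigung a(t) = -8 2-mal finden. Mit ∫a(t)dt und Anwendung von v(0) = 2, finden wir v(t) = 2 - 8·t. Die Stammfunktion von der Geschwindigkeit, mit x(0) = 0, ergibt die Position: x(t) = -4·t^2 + 2·t. Mit x(t) = -4·t^2 + 2·t und Einsetzen von t = 2, finden wir x = -12.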